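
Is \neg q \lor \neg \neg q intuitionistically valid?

This is the weak law of excluded middle, which is not intuitionistically valid.
A Kripke countermodel: worlds 0, 1, 2; order generated by 0 \le 1, 0 \le 2; atoms true at each world — 0:{}; 1:{q}; 2:{}.
0 \nVdash \neg q \lor \neg \neg q: neither disjunct is forced at 0.
0 \nVdash \neg q since 1 is accessible from 0 and 1 \Vdash q.
So the root 0 does not force the formula.

No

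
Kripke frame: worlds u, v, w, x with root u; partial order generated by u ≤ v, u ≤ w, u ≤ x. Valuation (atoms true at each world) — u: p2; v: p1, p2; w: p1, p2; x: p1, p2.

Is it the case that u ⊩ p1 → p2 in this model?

Yes

u ⊩ p1 → p2: every world accessible from u that forces p1 (namely v, w, x) also forces p2.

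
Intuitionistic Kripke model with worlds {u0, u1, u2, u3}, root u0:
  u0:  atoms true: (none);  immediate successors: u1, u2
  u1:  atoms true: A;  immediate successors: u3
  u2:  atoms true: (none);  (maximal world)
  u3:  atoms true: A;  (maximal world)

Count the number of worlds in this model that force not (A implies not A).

2

u0: does not force it — u0 does not force not (A implies not A) since u2 is accessible from u0 and u2 forces A implies not A.
u1: forces it.
u2: does not force it.
u3: forces it.
Worlds forcing the formula: {u1, u3}.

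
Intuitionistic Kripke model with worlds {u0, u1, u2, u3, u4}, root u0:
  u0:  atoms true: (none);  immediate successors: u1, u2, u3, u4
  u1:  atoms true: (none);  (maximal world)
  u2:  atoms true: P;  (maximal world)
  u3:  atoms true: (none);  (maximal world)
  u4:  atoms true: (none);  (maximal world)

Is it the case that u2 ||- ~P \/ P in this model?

u2 ||- ~P \/ P via the disjunct P.

Yes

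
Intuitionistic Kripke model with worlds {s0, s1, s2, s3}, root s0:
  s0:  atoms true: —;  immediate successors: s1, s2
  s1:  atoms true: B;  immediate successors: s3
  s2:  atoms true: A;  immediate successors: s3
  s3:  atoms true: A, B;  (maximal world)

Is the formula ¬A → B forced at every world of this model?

Yes

s0 ⊩ ¬A → B vacuously: no world accessible from s0 forces the antecedent ¬A.
Since the root s0 forces ¬A → B and forcing is persistent (monotone upward), every world forces it.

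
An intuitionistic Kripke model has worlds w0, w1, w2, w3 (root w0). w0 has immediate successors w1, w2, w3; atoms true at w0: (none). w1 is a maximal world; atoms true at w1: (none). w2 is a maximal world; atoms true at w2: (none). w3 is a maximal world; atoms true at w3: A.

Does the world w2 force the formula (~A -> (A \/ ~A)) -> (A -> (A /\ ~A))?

Yes

w2 ||- (~A -> (A \/ ~A)) -> (A -> (A /\ ~A)): every world accessible from w2 that forces ~A -> (A \/ ~A) (namely w2) also forces A -> (A /\ ~A).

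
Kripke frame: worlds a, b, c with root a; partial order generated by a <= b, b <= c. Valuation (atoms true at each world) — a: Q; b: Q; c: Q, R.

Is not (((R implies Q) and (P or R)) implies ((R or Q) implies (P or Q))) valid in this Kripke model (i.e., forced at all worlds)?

No

Not every world: a does not force not (((R implies Q) and (P or R)) implies ((R or Q) implies (P or Q))).
a does not force not (((R implies Q) and (P or R)) implies ((R or Q) implies (P or Q))) since a is accessible from a and a forces ((R implies Q) and (P or R)) implies ((R or Q) implies (P or Q)).
a forces ((R implies Q) and (P or R)) implies ((R or Q) implies (P or Q)): every world accessible from a that forces (R implies Q) and (P or R) (namely c) also forces (R or Q) implies (P or Q).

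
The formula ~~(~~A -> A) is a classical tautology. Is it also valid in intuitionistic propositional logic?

This is the double negation of double-negation elimination, which is intuitionistically derivable.
By Glivenko's theorem the double negation of any classical propositional tautology is intuitionistically provable; ~~A -> A is classically a tautology.

Yes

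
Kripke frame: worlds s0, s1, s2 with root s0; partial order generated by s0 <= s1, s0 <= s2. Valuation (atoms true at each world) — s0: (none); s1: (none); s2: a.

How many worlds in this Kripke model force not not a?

1

s0: does not force it — s0 does not force not not a since s1 is accessible from s0 and s1 forces not a.
s1: does not force it — s1 does not force not not a since s1 is accessible from s1 and s1 forces not a.
s2: forces it.
Worlds forcing the formula: {s2}.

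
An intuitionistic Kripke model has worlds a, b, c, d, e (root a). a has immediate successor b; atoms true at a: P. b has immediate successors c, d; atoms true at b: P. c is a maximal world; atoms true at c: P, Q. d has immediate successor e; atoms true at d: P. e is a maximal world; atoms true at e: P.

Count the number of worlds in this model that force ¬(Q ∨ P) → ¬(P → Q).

5

a: forces it.
b: forces it.
c: forces it.
d: forces it.
e: forces it.
Worlds forcing the formula: {a, b, c, d, e}.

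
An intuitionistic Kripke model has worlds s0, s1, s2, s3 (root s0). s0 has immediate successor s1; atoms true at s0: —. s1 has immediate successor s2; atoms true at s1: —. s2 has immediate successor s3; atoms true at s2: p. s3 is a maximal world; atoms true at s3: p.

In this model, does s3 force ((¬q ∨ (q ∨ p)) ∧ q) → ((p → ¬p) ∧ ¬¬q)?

s3 ⊩ ((¬q ∨ (q ∨ p)) ∧ q) → ((p → ¬p) ∧ ¬¬q) vacuously: no world accessible from s3 forces the antecedent (¬q ∨ (q ∨ p)) ∧ q.

Yes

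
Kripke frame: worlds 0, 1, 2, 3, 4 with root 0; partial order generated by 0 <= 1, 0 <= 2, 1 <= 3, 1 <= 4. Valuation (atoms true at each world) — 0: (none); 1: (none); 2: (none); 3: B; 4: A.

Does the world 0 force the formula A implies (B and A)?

No

0 does not force A implies (B and A): at the accessible world 4, 4 forces A but 4 does not force B and A.
4 does not force B and A since 4 fails B.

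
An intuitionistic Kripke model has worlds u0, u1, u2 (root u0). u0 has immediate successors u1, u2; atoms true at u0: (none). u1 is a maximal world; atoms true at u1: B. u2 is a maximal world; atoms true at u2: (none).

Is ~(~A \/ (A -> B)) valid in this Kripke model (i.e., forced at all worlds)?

Not every world: u0 ||-/- ~(~A \/ (A -> B)).
u0 ||-/- ~(~A \/ (A -> B)) since u0 is accessible from u0 and u0 ||- ~A \/ (A -> B).
u0 ||- ~A \/ (A -> B) via the disjunct ~A.

No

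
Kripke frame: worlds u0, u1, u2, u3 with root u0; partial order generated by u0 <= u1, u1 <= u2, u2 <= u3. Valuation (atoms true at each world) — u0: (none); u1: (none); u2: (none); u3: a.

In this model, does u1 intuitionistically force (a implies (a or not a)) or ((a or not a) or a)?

Yes

u1 forces (a implies (a or not a)) or ((a or not a) or a) via the disjunct a implies (a or not a).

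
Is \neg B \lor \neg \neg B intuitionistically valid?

No

This is the weak law of excluded middle, which is not intuitionistically valid.
A Kripke countermodel: worlds w0, w1, w2; order generated by w0 \le w1, w0 \le w2; atoms true at each world — w0:{}; w1:{B}; w2:{}.
w0 \nVdash \neg B \lor \neg \neg B: neither disjunct is forced at w0.
w0 \nVdash \neg B since w1 is accessible from w0 and w1 \Vdash B.
So the root w0 does not force the formula.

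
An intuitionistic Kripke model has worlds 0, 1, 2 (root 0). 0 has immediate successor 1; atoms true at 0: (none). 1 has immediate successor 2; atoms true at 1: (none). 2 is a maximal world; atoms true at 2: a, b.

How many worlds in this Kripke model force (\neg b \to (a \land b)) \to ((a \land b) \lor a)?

0: does not force it — 0 \nVdash (\neg b \to (a \land b)) \to ((a \land b) \lor a): already at 0 itself, 0 \Vdash \neg b \to (a \land b) but 0 \nVdash (a \land b) \lor a.
1: does not force it — 1 \nVdash (\neg b \to (a \land b)) \to ((a \land b) \lor a): already at 1 itself, 1 \Vdash \neg b \to (a \land b) but 1 \nVdash (a \land b) \lor a.
2: forces it.
Worlds forcing the formula: {2}.

1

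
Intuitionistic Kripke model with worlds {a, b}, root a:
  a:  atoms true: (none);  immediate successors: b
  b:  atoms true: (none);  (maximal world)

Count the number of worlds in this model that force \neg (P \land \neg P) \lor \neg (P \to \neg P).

a: forces it.
b: forces it.
Worlds forcing the formula: {a, b}.

2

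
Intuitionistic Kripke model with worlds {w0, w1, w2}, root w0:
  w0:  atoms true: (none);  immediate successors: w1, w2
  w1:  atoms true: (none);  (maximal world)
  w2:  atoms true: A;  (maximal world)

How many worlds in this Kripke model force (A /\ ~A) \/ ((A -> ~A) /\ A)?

w0: does not force it — w0 ||-/- (A /\ ~A) \/ ((A -> ~A) /\ A): neither disjunct is forced at w0.
w1: does not force it.
w2: does not force it.
Worlds forcing the formula: { }.

0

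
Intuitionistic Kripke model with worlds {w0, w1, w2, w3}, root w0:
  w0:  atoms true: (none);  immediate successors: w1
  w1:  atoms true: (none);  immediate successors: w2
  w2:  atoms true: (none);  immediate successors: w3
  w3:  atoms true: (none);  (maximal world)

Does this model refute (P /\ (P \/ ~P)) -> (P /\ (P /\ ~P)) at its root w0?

No

w0 ||- (P /\ (P \/ ~P)) -> (P /\ (P /\ ~P)) vacuously: no world accessible from w0 forces the antecedent P /\ (P \/ ~P).
So the root w0 forces (P /\ (P \/ ~P)) -> (P /\ (P /\ ~P)); the model is not a countermodel.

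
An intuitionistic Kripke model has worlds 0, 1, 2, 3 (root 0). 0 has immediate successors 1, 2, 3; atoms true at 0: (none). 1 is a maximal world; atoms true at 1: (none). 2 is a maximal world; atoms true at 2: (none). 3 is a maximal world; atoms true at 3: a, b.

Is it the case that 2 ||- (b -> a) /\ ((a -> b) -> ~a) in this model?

2 ||- (b -> a) /\ ((a -> b) -> ~a) since 2 forces both conjuncts.

Yes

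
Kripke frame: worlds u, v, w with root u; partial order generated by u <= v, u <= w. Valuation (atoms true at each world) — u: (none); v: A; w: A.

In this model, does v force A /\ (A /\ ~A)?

v ||-/- A /\ (A /\ ~A) since v fails A /\ ~A.

No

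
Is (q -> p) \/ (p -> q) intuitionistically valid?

No

This is the Gödel–Dummett linearity axiom, which is not intuitionistically valid.
A Kripke countermodel: worlds u, v, w; order generated by u <= v, u <= w; atoms true at each world — u:{}; v:{q}; w:{p}.
u ||-/- (q -> p) \/ (p -> q): neither disjunct is forced at u.
u ||-/- q -> p: at the accessible world v, v ||- q but v ||-/- p.
v lacks atom p, so v ||-/- p.
So the root u does not force the formula.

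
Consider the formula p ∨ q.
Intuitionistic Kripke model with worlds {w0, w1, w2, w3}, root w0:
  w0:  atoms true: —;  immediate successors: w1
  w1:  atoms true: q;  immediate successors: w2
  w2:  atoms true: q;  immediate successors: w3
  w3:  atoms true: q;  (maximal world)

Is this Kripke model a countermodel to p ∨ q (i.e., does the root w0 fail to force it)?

Yes

w0 ⊮ p ∨ q: neither disjunct is forced at w0.
w0 lacks atom p, so w0 ⊮ p.
So the root w0 does not force p ∨ q; the model is a countermodel.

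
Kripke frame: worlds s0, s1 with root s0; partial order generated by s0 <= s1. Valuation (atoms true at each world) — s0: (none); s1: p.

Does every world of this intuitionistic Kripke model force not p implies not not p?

s0 forces not p implies not not p vacuously: no world accessible from s0 forces the antecedent not p.
Since the root s0 forces not p implies not not p and forcing is persistent (monotone upward), every world forces it.

Yes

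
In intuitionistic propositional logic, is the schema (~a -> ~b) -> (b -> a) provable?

No

This is the converse of contraposition, which is not intuitionistically valid.
A Kripke countermodel: worlds u0, u1; order generated by u0 <= u1; atoms true at each world — u0:{b}; u1:{a,b}.
u0 ||-/- (~a -> ~b) -> (b -> a): already at u0 itself, u0 ||- ~a -> ~b but u0 ||-/- b -> a.
u0 ||-/- b -> a: already at u0 itself, u0 ||- b but u0 ||-/- a.
u0 lacks atom a, so u0 ||-/- a.
So the root u0 does not force the formula.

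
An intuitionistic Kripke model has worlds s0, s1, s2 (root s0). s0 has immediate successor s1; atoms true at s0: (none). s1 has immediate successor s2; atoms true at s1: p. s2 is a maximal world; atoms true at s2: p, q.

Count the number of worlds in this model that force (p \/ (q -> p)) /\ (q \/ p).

s0: does not force it — s0 ||-/- (p \/ (q -> p)) /\ (q \/ p) since s0 fails q \/ p.
s1: forces it.
s2: forces it.
Worlds forcing the formula: {s1, s2}.

2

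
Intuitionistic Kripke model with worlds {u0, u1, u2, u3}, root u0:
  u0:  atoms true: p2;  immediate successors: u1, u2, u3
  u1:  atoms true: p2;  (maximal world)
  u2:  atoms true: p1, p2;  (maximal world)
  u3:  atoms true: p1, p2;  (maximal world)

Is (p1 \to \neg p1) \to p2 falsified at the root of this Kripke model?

u0 \Vdash (p1 \to \neg p1) \to p2: every world accessible from u0 that forces p1 \to \neg p1 (namely u1) also forces p2.
So the root u0 forces (p1 \to \neg p1) \to p2; the model is not a countermodel.

No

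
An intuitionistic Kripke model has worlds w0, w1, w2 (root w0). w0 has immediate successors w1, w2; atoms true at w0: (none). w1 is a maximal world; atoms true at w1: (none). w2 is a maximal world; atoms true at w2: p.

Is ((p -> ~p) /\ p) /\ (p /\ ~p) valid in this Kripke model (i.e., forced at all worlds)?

No

Not every world: w0 ||-/- ((p -> ~p) /\ p) /\ (p /\ ~p).
w0 ||-/- ((p -> ~p) /\ p) /\ (p /\ ~p) since w0 fails (p -> ~p) /\ p.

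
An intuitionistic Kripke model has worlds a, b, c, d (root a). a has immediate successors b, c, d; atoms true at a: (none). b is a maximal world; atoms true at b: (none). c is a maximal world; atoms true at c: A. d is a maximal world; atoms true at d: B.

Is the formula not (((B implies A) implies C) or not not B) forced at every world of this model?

No

Not every world: a does not force not (((B implies A) implies C) or not not B).
a does not force not (((B implies A) implies C) or not not B) since d is accessible from a and d forces ((B implies A) implies C) or not not B.
d forces ((B implies A) implies C) or not not B via the disjunct (B implies A) implies C.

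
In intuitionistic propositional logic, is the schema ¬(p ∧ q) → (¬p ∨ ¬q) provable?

No

This is the constructively invalid direction of De Morgan's law for conjunction, which is not intuitionistically valid.
A Kripke countermodel: worlds a, b, c; order generated by a ≤ b, a ≤ c; atoms true at each world — a:{}; b:{p}; c:{q}.
a ⊮ ¬(p ∧ q) → (¬p ∨ ¬q): already at a itself, a ⊩ ¬(p ∧ q) but a ⊮ ¬p ∨ ¬q.
a ⊮ ¬p ∨ ¬q: neither disjunct is forced at a.
a ⊮ ¬p since b is accessible from a and b ⊩ p.
So the root a does not force the formula.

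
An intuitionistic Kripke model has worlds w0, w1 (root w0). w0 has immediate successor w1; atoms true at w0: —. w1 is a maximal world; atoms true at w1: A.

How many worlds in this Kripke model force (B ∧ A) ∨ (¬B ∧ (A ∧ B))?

w0: does not force it — w0 ⊮ (B ∧ A) ∨ (¬B ∧ (A ∧ B)): neither disjunct is forced at w0.
w1: does not force it.
Worlds forcing the formula: { }.

0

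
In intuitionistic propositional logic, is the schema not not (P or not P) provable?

Yes

This is the double negation of excluded middle, which is intuitionistically derivable.
Assuming not (P or not P): from P we'd get P or not P, so not P; but then P or not P again — contradiction. Hence not not (P or not P).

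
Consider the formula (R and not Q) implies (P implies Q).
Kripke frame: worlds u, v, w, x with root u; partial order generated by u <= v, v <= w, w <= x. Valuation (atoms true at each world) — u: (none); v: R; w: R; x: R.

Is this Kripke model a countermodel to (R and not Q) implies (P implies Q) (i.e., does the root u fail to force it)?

No

u forces (R and not Q) implies (P implies Q): every world accessible from u that forces R and not Q (namely v, w, x) also forces P implies Q.
So the root u forces (R and not Q) implies (P implies Q); the model is not a countermodel.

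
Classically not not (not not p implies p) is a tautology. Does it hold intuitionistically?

This is the double negation of double-negation elimination, which is intuitionistically derivable.
By Glivenko's theorem the double negation of any classical propositional tautology is intuitionistically provable; not not p implies p is classically a tautology.

Yes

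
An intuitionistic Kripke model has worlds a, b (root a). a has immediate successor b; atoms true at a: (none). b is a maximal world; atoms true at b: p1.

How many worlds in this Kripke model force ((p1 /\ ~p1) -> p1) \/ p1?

a: forces it.
b: forces it.
Worlds forcing the formula: {a, b}.

2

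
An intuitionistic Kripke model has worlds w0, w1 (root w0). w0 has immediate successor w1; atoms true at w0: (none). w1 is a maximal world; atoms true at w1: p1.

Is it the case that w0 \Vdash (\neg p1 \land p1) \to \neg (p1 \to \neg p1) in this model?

Yes

w0 \Vdash (\neg p1 \land p1) \to \neg (p1 \to \neg p1) vacuously: no world accessible from w0 forces the antecedent \neg p1 \land p1.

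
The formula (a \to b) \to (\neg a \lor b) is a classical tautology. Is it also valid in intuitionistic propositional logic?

This is the material-implication-as-disjunction principle, which is not intuitionistically valid.
A Kripke countermodel: worlds 0, 1; order generated by 0 \le 1; atoms true at each world — 0:{}; 1:{a,b}.
0 \nVdash (a \to b) \to (\neg a \lor b): already at 0 itself, 0 \Vdash a \to b but 0 \nVdash \neg a \lor b.
0 \nVdash \neg a \lor b: neither disjunct is forced at 0.
0 \nVdash \neg a since 1 is accessible from 0 and 1 \Vdash a.
So the root 0 does not force the formula.

No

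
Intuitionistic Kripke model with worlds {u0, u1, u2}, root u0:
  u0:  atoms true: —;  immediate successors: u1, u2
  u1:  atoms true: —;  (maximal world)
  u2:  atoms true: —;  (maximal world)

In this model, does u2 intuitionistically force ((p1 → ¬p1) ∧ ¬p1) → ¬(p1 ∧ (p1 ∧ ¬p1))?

Yes

u2 ⊩ ((p1 → ¬p1) ∧ ¬p1) → ¬(p1 ∧ (p1 ∧ ¬p1)): every world accessible from u2 that forces (p1 → ¬p1) ∧ ¬p1 (namely u2) also forces ¬(p1 ∧ (p1 ∧ ¬p1)).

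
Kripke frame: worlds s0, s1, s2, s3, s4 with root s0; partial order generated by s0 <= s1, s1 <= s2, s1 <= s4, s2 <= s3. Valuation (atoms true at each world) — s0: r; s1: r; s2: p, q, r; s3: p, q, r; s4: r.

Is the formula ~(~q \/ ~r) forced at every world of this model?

No

Not every world: s0 ||-/- ~(~q \/ ~r).
s0 ||-/- ~(~q \/ ~r) since s4 is accessible from s0 and s4 ||- ~q \/ ~r.
s4 ||- ~q \/ ~r via the disjunct ~q.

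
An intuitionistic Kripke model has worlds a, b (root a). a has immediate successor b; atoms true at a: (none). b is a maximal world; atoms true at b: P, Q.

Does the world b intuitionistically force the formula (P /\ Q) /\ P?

b ||- (P /\ Q) /\ P since b forces both conjuncts.

Yes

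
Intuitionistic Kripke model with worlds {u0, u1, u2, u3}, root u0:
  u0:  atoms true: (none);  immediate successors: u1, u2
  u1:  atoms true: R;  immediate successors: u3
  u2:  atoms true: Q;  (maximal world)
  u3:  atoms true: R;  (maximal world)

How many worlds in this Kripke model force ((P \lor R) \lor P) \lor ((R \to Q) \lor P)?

u0: does not force it — u0 \nVdash ((P \lor R) \lor P) \lor ((R \to Q) \lor P): neither disjunct is forced at u0.
u1: forces it.
u2: forces it.
u3: forces it.
Worlds forcing the formula: {u1, u2, u3}.

3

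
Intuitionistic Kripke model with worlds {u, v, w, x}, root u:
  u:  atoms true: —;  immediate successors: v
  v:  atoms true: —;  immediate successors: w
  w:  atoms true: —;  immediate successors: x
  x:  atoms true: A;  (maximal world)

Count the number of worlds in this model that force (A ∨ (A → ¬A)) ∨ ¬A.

1

u: does not force it — u ⊮ (A ∨ (A → ¬A)) ∨ ¬A: neither disjunct is forced at u.
v: does not force it — v ⊮ (A ∨ (A → ¬A)) ∨ ¬A: neither disjunct is forced at v.
w: does not force it — w ⊮ (A ∨ (A → ¬A)) ∨ ¬A: neither disjunct is forced at w.
x: forces it.
Worlds forcing the formula: {x}.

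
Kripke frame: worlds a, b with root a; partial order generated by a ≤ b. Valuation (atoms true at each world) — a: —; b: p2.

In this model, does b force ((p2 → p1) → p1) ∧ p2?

b ⊩ ((p2 → p1) → p1) ∧ p2 since b forces both conjuncts.

Yes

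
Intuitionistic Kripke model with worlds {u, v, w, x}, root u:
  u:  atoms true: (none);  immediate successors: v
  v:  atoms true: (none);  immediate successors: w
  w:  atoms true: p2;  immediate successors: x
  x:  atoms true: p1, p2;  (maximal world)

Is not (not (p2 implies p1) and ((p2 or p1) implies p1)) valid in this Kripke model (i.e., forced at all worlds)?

Yes

u forces not (not (p2 implies p1) and ((p2 or p1) implies p1)): no world accessible from u forces not (p2 implies p1) and ((p2 or p1) implies p1).
Since the root u forces not (not (p2 implies p1) and ((p2 or p1) implies p1)) and forcing is persistent (monotone upward), every world forces it.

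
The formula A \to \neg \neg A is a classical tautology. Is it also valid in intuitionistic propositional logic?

Yes

This is double-negation introduction, which is intuitionistically derivable.
If a world forces A then every accessible world forces A (persistence), so none forces \neg A; hence \neg \neg A.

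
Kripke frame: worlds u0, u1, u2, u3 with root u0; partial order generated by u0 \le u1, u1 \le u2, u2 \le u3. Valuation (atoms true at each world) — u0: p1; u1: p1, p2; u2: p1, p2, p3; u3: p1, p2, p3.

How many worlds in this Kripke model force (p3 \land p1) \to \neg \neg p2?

u0: forces it.
u1: forces it.
u2: forces it.
u3: forces it.
Worlds forcing the formula: {u0, u1, u2, u3}.

4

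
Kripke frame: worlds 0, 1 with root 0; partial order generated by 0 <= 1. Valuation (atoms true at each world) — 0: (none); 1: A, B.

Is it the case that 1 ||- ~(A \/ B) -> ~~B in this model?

Yes

1 ||- ~(A \/ B) -> ~~B vacuously: no world accessible from 1 forces the antecedent ~(A \/ B).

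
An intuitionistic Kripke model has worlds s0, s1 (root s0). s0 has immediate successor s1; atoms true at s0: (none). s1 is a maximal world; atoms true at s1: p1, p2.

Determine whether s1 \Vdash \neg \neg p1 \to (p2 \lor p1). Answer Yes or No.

Yes

s1 \Vdash \neg \neg p1 \to (p2 \lor p1): every world accessible from s1 that forces \neg \neg p1 (namely s1) also forces p2 \lor p1.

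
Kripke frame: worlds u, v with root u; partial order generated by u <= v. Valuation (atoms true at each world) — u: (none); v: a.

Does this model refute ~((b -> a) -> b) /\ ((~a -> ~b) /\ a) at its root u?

u ||-/- ~((b -> a) -> b) /\ ((~a -> ~b) /\ a) since u fails (~a -> ~b) /\ a.
So the root u does not force ~((b -> a) -> b) /\ ((~a -> ~b) /\ a); the model is a countermodel.

Yes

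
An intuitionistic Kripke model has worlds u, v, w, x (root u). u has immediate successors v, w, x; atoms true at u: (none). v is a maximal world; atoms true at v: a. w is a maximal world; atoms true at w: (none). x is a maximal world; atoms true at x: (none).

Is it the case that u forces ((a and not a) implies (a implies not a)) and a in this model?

No

u does not force ((a and not a) implies (a implies not a)) and a since u fails a.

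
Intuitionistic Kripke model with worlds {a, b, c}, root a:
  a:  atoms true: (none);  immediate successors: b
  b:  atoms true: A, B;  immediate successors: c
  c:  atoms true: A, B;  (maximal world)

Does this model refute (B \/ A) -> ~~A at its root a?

a ||- (B \/ A) -> ~~A: every world accessible from a that forces B \/ A (namely b, c) also forces ~~A.
So the root a forces (B \/ A) -> ~~A; the model is not a countermodel.

No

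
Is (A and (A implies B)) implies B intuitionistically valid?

Yes

This is modus ponens in implicational form, which is intuitionistically derivable.
If a world forces A and A implies B, then applying the implication at that world (which is accessible from itself) gives B.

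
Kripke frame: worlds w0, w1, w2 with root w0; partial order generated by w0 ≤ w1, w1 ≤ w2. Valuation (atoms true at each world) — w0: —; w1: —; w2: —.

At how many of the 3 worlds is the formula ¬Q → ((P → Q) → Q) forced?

0

w0: does not force it — w0 ⊮ ¬Q → ((P → Q) → Q): already at w0 itself, w0 ⊩ ¬Q but w0 ⊮ (P → Q) → Q.
w1: does not force it.
w2: does not force it.
Worlds forcing the formula: { }.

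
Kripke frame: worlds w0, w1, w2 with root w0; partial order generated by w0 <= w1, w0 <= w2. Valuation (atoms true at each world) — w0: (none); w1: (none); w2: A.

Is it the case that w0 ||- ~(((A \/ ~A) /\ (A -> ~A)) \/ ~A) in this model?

w0 ||-/- ~(((A \/ ~A) /\ (A -> ~A)) \/ ~A) since w1 is accessible from w0 and w1 ||- ((A \/ ~A) /\ (A -> ~A)) \/ ~A.
w1 ||- ((A \/ ~A) /\ (A -> ~A)) \/ ~A via the disjunct (A \/ ~A) /\ (A -> ~A).

No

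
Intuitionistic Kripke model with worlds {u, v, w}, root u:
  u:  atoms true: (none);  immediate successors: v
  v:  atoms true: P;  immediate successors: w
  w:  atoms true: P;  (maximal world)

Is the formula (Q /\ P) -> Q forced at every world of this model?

Yes

u ||- (Q /\ P) -> Q vacuously: no world accessible from u forces the antecedent Q /\ P.
Since the root u forces (Q /\ P) -> Q and forcing is persistent (monotone upward), every world forces it.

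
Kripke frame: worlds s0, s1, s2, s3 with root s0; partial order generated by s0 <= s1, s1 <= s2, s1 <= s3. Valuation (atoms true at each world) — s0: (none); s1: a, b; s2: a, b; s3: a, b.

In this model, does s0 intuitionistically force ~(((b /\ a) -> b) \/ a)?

s0 ||-/- ~(((b /\ a) -> b) \/ a) since s0 is accessible from s0 and s0 ||- ((b /\ a) -> b) \/ a.
s0 ||- ((b /\ a) -> b) \/ a via the disjunct (b /\ a) -> b.

No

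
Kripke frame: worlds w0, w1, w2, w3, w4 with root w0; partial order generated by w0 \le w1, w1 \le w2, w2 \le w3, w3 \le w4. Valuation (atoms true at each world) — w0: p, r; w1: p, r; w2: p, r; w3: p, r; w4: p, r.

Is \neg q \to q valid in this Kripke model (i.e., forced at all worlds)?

Not every world: w0 \nVdash \neg q \to q.
w0 \nVdash \neg q \to q: already at w0 itself, w0 \Vdash \neg q but w0 \nVdash q.
w0 lacks atom q, so w0 \nVdash q.

No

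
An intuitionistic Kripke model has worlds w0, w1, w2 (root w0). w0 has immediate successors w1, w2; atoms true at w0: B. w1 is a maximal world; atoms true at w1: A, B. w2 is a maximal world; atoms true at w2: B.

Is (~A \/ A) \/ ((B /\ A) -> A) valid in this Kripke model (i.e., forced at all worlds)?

Yes

w0 ||- (~A \/ A) \/ ((B /\ A) -> A) via the disjunct (B /\ A) -> A.
Since the root w0 forces (~A \/ A) \/ ((B /\ A) -> A) and forcing is persistent (monotone upward), every world forces it.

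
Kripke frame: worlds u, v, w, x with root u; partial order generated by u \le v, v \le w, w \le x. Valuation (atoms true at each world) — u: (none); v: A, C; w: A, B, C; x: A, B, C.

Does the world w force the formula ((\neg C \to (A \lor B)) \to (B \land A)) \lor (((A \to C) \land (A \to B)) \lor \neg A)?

w \Vdash ((\neg C \to (A \lor B)) \to (B \land A)) \lor (((A \to C) \land (A \to B)) \lor \neg A) via the disjunct (\neg C \to (A \lor B)) \to (B \land A).

Yes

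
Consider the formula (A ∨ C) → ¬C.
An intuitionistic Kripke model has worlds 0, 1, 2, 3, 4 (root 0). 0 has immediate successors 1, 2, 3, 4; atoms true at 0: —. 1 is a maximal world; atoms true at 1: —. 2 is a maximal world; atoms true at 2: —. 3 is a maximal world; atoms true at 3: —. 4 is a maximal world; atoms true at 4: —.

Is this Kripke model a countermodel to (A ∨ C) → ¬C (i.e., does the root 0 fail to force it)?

No

0 ⊩ (A ∨ C) → ¬C vacuously: no world accessible from 0 forces the antecedent A ∨ C.
So the root 0 forces (A ∨ C) → ¬C; the model is not a countermodel.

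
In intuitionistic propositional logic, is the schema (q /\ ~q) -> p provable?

This is an instance of ex falso quodlibet, which is intuitionistically derivable.
No world can force both q and ~q, so the antecedent q /\ ~q is never forced and the implication holds vacuously at every world.

Yes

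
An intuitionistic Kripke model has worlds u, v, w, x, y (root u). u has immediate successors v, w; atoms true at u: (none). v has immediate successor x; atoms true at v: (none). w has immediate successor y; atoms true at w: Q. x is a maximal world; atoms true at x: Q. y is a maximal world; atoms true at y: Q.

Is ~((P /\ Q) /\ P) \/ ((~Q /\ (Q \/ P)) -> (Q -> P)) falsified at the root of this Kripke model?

u ||- ~((P /\ Q) /\ P) \/ ((~Q /\ (Q \/ P)) -> (Q -> P)) via the disjunct ~((P /\ Q) /\ P).
So the root u forces ~((P /\ Q) /\ P) \/ ((~Q /\ (Q \/ P)) -> (Q -> P)); the model is not a countermodel.

No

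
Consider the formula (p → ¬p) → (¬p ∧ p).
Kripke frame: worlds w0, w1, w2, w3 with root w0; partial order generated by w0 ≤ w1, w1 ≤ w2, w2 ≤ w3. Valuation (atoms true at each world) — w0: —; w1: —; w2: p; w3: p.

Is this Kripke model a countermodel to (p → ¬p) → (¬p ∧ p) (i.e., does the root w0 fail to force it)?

No

w0 ⊩ (p → ¬p) → (¬p ∧ p) vacuously: no world accessible from w0 forces the antecedent p → ¬p.
So the root w0 forces (p → ¬p) → (¬p ∧ p); the model is not a countermodel.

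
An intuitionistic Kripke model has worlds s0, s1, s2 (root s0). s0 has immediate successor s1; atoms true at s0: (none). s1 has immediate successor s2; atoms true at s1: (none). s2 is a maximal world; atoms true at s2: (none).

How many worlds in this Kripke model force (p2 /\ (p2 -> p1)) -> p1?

3

s0: forces it.
s1: forces it.
s2: forces it.
Worlds forcing the formula: {s0, s1, s2}.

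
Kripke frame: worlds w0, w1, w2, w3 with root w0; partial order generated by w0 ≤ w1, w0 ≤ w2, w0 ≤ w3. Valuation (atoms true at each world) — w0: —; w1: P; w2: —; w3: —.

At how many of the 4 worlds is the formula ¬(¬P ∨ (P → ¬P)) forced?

1

w0: does not force it — w0 ⊮ ¬(¬P ∨ (P → ¬P)) since w2 is accessible from w0 and w2 ⊩ ¬P ∨ (P → ¬P).
w1: forces it.
w2: does not force it — w2 ⊮ ¬(¬P ∨ (P → ¬P)) since w2 is accessible from w2 and w2 ⊩ ¬P ∨ (P → ¬P).
w3: does not force it — w3 ⊮ ¬(¬P ∨ (P → ¬P)) since w3 is accessible from w3 and w3 ⊩ ¬P ∨ (P → ¬P).
Worlds forcing the formula: {w1}.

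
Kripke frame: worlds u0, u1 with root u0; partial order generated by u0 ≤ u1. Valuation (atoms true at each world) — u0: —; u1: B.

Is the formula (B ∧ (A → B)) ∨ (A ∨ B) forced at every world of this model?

Not every world: u0 ⊮ (B ∧ (A → B)) ∨ (A ∨ B).
u0 ⊮ (B ∧ (A → B)) ∨ (A ∨ B): neither disjunct is forced at u0.
u0 ⊮ B ∧ (A → B) since u0 fails B.

No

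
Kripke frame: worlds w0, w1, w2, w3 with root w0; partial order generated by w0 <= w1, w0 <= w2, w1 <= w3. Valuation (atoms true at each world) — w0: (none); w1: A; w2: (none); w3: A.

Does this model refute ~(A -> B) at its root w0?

Yes

w0 ||-/- ~(A -> B) since w2 is accessible from w0 and w2 ||- A -> B.
w2 ||- A -> B vacuously: no world accessible from w2 forces the antecedent A.
So the root w0 does not force ~(A -> B); the model is a countermodel.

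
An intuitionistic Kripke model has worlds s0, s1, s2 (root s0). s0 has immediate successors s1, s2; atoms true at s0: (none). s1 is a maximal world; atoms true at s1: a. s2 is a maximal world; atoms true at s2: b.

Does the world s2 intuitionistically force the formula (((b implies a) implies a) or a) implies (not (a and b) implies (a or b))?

Yes

s2 forces (((b implies a) implies a) or a) implies (not (a and b) implies (a or b)): every world accessible from s2 that forces ((b implies a) implies a) or a (namely s2) also forces not (a and b) implies (a or b).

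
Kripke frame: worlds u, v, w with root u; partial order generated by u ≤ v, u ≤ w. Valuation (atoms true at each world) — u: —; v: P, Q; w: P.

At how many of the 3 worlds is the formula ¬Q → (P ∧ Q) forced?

1

u: does not force it — u ⊮ ¬Q → (P ∧ Q): at the accessible world w, w ⊩ ¬Q but w ⊮ P ∧ Q.
v: forces it.
w: does not force it.
Worlds forcing the formula: {v}.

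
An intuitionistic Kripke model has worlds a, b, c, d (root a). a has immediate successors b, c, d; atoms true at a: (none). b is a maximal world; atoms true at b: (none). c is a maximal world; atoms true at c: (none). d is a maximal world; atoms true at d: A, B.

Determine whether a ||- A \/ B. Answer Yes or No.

a ||-/- A \/ B: neither disjunct is forced at a.
a lacks atom A, so a ||-/- A.

No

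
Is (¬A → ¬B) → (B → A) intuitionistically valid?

No

This is the converse of contraposition, which is not intuitionistically valid.
A Kripke countermodel: worlds a, b; order generated by a ≤ b; atoms true at each world — a:{B}; b:{A,B}.
a ⊮ (¬A → ¬B) → (B → A): already at a itself, a ⊩ ¬A → ¬B but a ⊮ B → A.
a ⊮ B → A: already at a itself, a ⊩ B but a ⊮ A.
a lacks atom A, so a ⊮ A.
So the root a does not force the formula.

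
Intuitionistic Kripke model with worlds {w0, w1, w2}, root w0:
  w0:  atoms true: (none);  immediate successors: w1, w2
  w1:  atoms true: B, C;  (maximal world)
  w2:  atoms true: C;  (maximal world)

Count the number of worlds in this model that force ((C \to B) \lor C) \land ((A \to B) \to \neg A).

2

w0: does not force it — w0 \nVdash ((C \to B) \lor C) \land ((A \to B) \to \neg A) since w0 fails (C \to B) \lor C.
w1: forces it.
w2: forces it.
Worlds forcing the formula: {w1, w2}.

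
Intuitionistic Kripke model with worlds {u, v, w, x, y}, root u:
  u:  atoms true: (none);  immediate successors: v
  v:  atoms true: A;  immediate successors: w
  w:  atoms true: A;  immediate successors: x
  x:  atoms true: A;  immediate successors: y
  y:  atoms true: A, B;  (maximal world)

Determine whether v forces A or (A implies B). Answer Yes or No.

Yes

v forces A or (A implies B) via the disjunct A.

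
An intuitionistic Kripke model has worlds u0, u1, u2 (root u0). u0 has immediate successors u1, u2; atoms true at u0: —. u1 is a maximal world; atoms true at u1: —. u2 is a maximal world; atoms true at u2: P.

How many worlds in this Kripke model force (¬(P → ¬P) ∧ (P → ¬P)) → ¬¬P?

u0: forces it.
u1: forces it.
u2: forces it.
Worlds forcing the formula: {u0, u1, u2}.

3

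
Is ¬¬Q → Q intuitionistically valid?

This is double-negation elimination, which is not intuitionistically valid.
A Kripke countermodel: worlds w0, w1; order generated by w0 ≤ w1; atoms true at each world — w0:{}; w1:{Q}.
w0 ⊮ ¬¬Q → Q: already at w0 itself, w0 ⊩ ¬¬Q but w0 ⊮ Q.
w0 lacks atom Q, so w0 ⊮ Q.
So the root w0 does not force the formula.

No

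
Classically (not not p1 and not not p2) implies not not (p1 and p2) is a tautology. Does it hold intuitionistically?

This is the distribution of double negation over conjunction, which is intuitionistically derivable.
Assume not not p1, not not p2, and not (p1 and p2). From p1 we'd get not p2 (since p1 and p2 is refuted), contradicting not not p2; so not p1, contradicting not not p1.

Yes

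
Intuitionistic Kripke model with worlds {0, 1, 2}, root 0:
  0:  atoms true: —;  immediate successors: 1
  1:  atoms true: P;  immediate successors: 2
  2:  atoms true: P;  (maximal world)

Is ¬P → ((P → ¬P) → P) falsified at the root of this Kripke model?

0 ⊩ ¬P → ((P → ¬P) → P) vacuously: no world accessible from 0 forces the antecedent ¬P.
So the root 0 forces ¬P → ((P → ¬P) → P); the model is not a countermodel.

No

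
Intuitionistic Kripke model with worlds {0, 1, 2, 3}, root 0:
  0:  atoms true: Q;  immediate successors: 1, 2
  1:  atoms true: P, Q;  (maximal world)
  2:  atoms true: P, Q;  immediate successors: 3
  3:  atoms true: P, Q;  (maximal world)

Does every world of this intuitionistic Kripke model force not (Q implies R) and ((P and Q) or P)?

No

Not every world: 0 does not force not (Q implies R) and ((P and Q) or P).
0 does not force not (Q implies R) and ((P and Q) or P) since 0 fails (P and Q) or P.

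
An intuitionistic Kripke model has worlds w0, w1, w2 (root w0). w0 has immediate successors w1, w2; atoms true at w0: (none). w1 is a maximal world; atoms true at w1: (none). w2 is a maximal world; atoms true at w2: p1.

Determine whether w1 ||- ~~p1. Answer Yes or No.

No

w1 ||-/- ~~p1 since w1 is accessible from w1 and w1 ||- ~p1.
w1 ||- ~p1: no world accessible from w1 forces p1.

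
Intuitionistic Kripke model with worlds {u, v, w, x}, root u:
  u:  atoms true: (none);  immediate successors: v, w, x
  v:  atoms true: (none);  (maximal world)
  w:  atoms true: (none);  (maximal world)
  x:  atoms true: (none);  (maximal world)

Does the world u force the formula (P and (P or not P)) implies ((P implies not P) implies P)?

u forces (P and (P or not P)) implies ((P implies not P) implies P) vacuously: no world accessible from u forces the antecedent P and (P or not P).

Yes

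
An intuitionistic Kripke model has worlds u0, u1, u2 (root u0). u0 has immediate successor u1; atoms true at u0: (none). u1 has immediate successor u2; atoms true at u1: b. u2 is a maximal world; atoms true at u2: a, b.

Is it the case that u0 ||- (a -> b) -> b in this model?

No

u0 ||-/- (a -> b) -> b: already at u0 itself, u0 ||- a -> b but u0 ||-/- b.
u0 lacks atom b, so u0 ||-/- b.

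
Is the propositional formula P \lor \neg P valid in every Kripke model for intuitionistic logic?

No

This is the law of excluded middle, which is not intuitionistically valid.
A Kripke countermodel: worlds 0, 1; order generated by 0 \le 1; atoms true at each world — 0:{}; 1:{P}.
0 \nVdash P \lor \neg P: neither disjunct is forced at 0.
0 lacks atom P, so 0 \nVdash P.
So the root 0 does not force the formula.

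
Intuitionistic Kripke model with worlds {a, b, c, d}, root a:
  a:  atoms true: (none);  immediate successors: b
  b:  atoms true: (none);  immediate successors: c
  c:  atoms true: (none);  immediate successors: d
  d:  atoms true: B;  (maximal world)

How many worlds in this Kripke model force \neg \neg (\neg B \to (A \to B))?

4

a: forces it.
b: forces it.
c: forces it.
d: forces it.
Worlds forcing the formula: {a, b, c, d}.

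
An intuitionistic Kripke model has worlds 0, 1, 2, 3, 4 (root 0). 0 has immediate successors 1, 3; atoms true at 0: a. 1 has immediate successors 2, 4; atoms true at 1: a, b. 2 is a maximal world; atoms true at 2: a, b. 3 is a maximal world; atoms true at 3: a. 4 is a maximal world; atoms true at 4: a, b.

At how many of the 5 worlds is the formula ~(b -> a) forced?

0: does not force it — 0 ||-/- ~(b -> a) since 0 is accessible from 0 and 0 ||- b -> a.
1: does not force it — 1 ||-/- ~(b -> a) since 1 is accessible from 1 and 1 ||- b -> a.
2: does not force it — 2 ||-/- ~(b -> a) since 2 is accessible from 2 and 2 ||- b -> a.
3: does not force it.
4: does not force it.
Worlds forcing the formula: { }.

0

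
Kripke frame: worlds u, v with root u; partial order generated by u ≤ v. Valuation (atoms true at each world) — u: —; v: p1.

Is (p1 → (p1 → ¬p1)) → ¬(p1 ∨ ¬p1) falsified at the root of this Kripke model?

No

u ⊩ (p1 → (p1 → ¬p1)) → ¬(p1 ∨ ¬p1) vacuously: no world accessible from u forces the antecedent p1 → (p1 → ¬p1).
So the root u forces (p1 → (p1 → ¬p1)) → ¬(p1 ∨ ¬p1); the model is not a countermodel.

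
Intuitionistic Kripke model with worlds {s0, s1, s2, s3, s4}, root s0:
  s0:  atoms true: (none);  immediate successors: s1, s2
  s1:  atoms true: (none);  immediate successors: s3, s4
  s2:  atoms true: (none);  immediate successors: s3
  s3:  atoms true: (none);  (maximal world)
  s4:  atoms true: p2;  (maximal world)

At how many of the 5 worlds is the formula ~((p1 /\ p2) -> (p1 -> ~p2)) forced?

s0: does not force it — s0 ||-/- ~((p1 /\ p2) -> (p1 -> ~p2)) since s0 is accessible from s0 and s0 ||- (p1 /\ p2) -> (p1 -> ~p2).
s1: does not force it — s1 ||-/- ~((p1 /\ p2) -> (p1 -> ~p2)) since s1 is accessible from s1 and s1 ||- (p1 /\ p2) -> (p1 -> ~p2).
s2: does not force it — s2 ||-/- ~((p1 /\ p2) -> (p1 -> ~p2)) since s2 is accessible from s2 and s2 ||- (p1 /\ p2) -> (p1 -> ~p2).
s3: does not force it.
s4: does not force it.
Worlds forcing the formula: { }.

0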